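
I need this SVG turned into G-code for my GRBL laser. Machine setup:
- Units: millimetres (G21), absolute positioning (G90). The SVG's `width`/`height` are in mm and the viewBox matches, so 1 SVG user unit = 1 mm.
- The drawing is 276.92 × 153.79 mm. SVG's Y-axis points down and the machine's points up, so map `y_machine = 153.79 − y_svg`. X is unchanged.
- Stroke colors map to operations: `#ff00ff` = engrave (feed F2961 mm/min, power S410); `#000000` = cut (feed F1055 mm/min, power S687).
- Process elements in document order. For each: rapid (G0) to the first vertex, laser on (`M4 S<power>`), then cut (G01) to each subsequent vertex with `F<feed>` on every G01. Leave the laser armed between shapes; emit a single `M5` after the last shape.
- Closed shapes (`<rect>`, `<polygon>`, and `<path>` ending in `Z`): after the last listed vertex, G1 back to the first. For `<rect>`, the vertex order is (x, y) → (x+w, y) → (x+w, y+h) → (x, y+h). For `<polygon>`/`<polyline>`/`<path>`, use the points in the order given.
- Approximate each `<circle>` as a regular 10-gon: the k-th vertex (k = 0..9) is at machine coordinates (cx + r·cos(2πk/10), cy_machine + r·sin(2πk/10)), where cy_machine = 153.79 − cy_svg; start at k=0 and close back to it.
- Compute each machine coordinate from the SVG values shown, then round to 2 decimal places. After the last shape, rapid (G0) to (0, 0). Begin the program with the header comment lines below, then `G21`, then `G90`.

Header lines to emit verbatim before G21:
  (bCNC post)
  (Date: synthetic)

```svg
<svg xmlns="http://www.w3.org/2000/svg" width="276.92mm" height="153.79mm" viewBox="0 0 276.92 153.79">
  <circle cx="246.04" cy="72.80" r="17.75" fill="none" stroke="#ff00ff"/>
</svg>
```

(bCNC post)
(Date: synthetic)
G21
G90
G0 X263.79 Y80.99
M4 S410
G01 X260.40 Y91.42 F2961
G01 X251.53 Y97.87 F2961
G01 X240.55 Y97.87 F2961
G01 X231.68 Y91.42 F2961
G01 X228.29 Y80.99 F2961
G01 X231.68 Y70.56 F2961
G01 X240.55 Y64.11 F2961
G01 X251.53 Y64.11 F2961
G01 X260.40 Y70.56 F2961
G01 X263.79 Y80.99 F2961
M5
G0 X0.00 Y0.00

1 u = 1 mm; y_m = 153.79 − y.

[1] `<circle>` circle, #ff00ff→engrave S410 F2961: (263.79,80.99) → (260.40,91.42) → (251.53,97.87) → (240.55,97.87) → (231.68,91.42) → (228.29,80.99) → (231.68,70.56) → (240.55,64.11) → (251.53,64.11) → (260.40,70.56) → (263.79,80.99) (closed)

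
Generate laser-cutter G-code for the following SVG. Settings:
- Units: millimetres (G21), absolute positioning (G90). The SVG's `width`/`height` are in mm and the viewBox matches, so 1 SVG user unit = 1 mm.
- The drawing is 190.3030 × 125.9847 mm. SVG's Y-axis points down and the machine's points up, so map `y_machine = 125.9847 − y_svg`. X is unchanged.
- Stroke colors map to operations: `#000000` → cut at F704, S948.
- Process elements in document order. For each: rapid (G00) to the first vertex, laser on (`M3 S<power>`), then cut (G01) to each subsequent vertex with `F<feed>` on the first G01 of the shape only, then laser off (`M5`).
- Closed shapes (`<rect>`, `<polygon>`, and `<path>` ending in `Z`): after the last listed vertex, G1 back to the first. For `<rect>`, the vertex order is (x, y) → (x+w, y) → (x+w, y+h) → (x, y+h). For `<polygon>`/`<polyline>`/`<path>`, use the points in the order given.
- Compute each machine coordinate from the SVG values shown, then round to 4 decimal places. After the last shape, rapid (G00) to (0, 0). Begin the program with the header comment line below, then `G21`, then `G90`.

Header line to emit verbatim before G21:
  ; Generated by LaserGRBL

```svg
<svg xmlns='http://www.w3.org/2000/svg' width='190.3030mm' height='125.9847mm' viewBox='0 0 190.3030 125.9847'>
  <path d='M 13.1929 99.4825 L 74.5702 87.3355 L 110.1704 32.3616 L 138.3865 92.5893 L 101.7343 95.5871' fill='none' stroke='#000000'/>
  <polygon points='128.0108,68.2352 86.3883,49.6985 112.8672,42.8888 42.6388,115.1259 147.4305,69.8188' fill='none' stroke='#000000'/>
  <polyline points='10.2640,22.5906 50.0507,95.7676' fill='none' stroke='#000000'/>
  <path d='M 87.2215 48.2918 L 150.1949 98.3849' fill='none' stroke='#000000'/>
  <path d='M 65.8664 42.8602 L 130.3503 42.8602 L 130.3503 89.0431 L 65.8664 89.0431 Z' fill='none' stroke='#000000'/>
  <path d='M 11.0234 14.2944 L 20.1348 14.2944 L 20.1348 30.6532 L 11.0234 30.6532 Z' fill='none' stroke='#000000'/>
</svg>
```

; Generated by LaserGRBL
G21
G90
G00 X13.1929 Y26.5022
M3 S948
G01 X74.5702 Y38.6492 F704
G01 X110.1704 Y93.6231
G01 X138.3865 Y33.3954
G01 X101.7343 Y30.3976
M5
G00 X128.0108 Y57.7495
M3 S948
G01 X86.3883 Y76.2862 F704
G01 X112.8672 Y83.0959
G01 X42.6388 Y10.8588
G01 X147.4305 Y56.1659
G01 X128.0108 Y57.7495
M5
G00 X10.2640 Y103.3941
M3 S948
G01 X50.0507 Y30.2171 F704
M5
G00 X87.2215 Y77.6929
M3 S948
G01 X150.1949 Y27.5998 F704
M5
G00 X65.8664 Y83.1245
M3 S948
G01 X130.3503 Y83.1245 F704
G01 X130.3503 Y36.9416
G01 X65.8664 Y36.9416
G01 X65.8664 Y83.1245
M5
G00 X11.0234 Y111.6903
M3 S948
G01 X20.1348 Y111.6903 F704
G01 X20.1348 Y95.3315
G01 X11.0234 Y95.3315
G01 X11.0234 Y111.6903
M5
G00 X0.0000 Y0.0000

1 u = 1 mm; y_m = 125.9847 − y.

[1] `<path>` open polyline, #000000→cut S948 F704: (13.1929,26.5022) → (74.5702,38.6492) → (110.1704,93.6231) → (138.3865,33.3954) → (101.7343,30.3976)

[2] `<polygon>` closed polygon, #000000→cut S948 F704: (128.0108,57.7495) → (86.3883,76.2862) → (112.8672,83.0959) → (42.6388,10.8588) → (147.4305,56.1659) → (128.0108,57.7495) (closed)

[3] `<polyline>` line segment, #000000→cut S948 F704: (10.2640,103.3941) → (50.0507,30.2171)

[4] `<path>` line segment, #000000→cut S948 F704: (87.2215,77.6929) → (150.1949,27.5998)

[5] `<path>` rectangle, #000000→cut S948 F704: (65.8664,83.1245) → (130.3503,83.1245) → (130.3503,36.9416) → (65.8664,36.9416) → (65.8664,83.1245) (closed)

[6] `<path>` rectangle, #000000→cut S948 F704: (11.0234,111.6903) → (20.1348,111.6903) → (20.1348,95.3315) → (11.0234,95.3315) → (11.0234,111.6903) (closed)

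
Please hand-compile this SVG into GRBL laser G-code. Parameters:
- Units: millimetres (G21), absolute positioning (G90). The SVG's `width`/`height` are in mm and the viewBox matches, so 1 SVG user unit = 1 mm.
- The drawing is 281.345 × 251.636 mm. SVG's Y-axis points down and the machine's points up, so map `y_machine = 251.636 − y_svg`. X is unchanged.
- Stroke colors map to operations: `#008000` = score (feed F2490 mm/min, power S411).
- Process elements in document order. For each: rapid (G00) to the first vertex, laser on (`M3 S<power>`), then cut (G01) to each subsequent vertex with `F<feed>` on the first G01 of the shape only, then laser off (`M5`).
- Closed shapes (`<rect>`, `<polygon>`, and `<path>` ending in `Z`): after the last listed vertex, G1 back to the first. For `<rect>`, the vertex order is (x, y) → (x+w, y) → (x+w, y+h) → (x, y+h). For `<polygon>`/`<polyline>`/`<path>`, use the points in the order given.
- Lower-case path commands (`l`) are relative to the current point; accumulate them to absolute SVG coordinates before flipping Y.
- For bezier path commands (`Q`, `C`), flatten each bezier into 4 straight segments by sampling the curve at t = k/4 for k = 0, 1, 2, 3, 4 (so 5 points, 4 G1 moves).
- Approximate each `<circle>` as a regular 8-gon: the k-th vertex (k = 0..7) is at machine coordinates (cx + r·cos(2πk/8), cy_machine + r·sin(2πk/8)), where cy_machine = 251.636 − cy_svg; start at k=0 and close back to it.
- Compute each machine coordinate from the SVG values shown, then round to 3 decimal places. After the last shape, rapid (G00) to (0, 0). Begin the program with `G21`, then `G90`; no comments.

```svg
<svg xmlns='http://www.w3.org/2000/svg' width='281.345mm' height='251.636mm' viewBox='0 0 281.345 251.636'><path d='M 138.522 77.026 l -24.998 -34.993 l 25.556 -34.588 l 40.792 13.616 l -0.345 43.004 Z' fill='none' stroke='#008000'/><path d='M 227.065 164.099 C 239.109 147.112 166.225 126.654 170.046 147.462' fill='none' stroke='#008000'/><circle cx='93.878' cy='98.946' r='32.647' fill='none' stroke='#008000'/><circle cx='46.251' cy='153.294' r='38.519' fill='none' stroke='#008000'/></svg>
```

viewBox `0 0 281.345 251.636` with mm width/height → 1 unit = 1 mm. Flip: y_m = 251.636 − y_svg.

**Shape 1** — `<path>` regular polygon, stroke `#008000` → score (S411, F2490). Machine vertices: (138.522,174.610) → (113.524,209.603) → (139.080,244.191) → (179.872,230.575) → (179.527,187.571) → (138.522,174.610). Closed: final G1 returns to the first vertex.

**Shape 2** — `<path>` cubic bezier, stroke `#008000` → score (S411, F2490). Control points (SVG): P0=(227.065,164.099), P1=(239.109,147.112), P2=(166.225,126.654), P3=(170.046,147.462); sampled at t=k/4. Machine vertices: (227.065,87.537) → (222.700,100.229) → (201.639,110.029) → (179.037,112.742) → (170.046,104.174). Open path.

**Shape 3** — `<circle>` circle, stroke `#008000` → score (S411, F2490). Machine vertices: (126.525,152.690) → (116.963,175.775) → (93.878,185.337) → (70.793,175.775) → (61.231,152.690) → (70.793,129.605) → (93.878,120.043) → (116.963,129.605) → (126.525,152.690). Closed: final G1 returns to the first vertex.

**Shape 4** — `<circle>` circle, stroke `#008000` → score (S411, F2490). Machine vertices: (84.770,98.342) → (73.488,125.579) → (46.251,136.861) → (19.014,125.579) → (7.732,98.342) → (19.014,71.105) → (46.251,59.823) → (73.488,71.105) → (84.770,98.342). Closed: final G1 returns to the first vertex.

G21
G90
G00 X138.522 Y174.610
M3 S411
G01 X113.524 Y209.603 F2490
G01 X139.080 Y244.191
G01 X179.872 Y230.575
G01 X179.527 Y187.571
G01 X138.522 Y174.610
M5
G00 X227.065 Y87.537
M3 S411
G01 X222.700 Y100.229 F2490
G01 X201.639 Y110.029
G01 X179.037 Y112.742
G01 X170.046 Y104.174
M5
G00 X126.525 Y152.690
M3 S411
G01 X116.963 Y175.775 F2490
G01 X93.878 Y185.337
G01 X70.793 Y175.775
G01 X61.231 Y152.690
G01 X70.793 Y129.605
G01 X93.878 Y120.043
G01 X116.963 Y129.605
G01 X126.525 Y152.690
M5
G00 X84.770 Y98.342
M3 S411
G01 X73.488 Y125.579 F2490
G01 X46.251 Y136.861
G01 X19.014 Y125.579
G01 X7.732 Y98.342
G01 X19.014 Y71.105
G01 X46.251 Y59.823
G01 X73.488 Y71.105
G01 X84.770 Y98.342
M5
G00 X0.000 Y0.000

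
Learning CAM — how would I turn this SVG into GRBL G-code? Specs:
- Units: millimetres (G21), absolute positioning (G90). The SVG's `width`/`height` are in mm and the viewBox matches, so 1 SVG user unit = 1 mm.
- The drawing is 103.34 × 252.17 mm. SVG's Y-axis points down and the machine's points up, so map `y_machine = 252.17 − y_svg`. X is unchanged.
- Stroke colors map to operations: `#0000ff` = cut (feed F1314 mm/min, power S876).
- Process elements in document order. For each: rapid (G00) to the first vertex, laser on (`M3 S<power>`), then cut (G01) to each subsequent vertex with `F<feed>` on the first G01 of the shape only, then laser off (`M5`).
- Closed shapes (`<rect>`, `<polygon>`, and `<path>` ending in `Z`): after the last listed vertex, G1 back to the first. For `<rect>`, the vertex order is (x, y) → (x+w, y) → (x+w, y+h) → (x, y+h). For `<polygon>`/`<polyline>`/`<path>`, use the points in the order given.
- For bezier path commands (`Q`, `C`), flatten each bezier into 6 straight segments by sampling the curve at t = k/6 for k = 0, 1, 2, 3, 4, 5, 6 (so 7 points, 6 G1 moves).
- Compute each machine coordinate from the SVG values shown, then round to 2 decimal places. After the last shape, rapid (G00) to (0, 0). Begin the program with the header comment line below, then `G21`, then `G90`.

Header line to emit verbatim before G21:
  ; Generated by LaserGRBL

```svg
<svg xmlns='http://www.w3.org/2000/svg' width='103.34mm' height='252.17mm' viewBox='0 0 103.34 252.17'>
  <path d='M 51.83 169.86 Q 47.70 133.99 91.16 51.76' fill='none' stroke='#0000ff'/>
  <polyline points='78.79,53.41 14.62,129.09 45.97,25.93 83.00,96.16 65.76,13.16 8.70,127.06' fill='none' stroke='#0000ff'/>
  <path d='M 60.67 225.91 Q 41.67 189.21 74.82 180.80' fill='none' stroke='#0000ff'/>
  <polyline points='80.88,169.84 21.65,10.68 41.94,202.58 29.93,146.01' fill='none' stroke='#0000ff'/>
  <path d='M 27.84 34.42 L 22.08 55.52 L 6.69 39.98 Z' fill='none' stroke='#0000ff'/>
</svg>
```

; Generated by LaserGRBL
G21
G90
G00 X51.83 Y82.31
M3 S876
G01 X51.78 Y95.55 F1314
G01 X54.36 Y111.37
G01 X59.60 Y129.77
G01 X67.47 Y150.74
G01 X78.00 Y174.29
G01 X91.16 Y200.41
M5
G00 X78.79 Y198.76
M3 S876
G01 X14.62 Y123.08 F1314
G01 X45.97 Y226.24
G01 X83.00 Y156.01
G01 X65.76 Y239.01
G01 X8.70 Y125.11
M5
G00 X60.67 Y26.26
M3 S876
G01 X55.79 Y37.71 F1314
G01 X53.80 Y47.58
G01 X54.71 Y55.89
G01 X58.51 Y62.62
G01 X65.22 Y67.78
G01 X74.82 Y71.37
M5
G00 X80.88 Y82.33
M3 S876
G01 X21.65 Y241.49 F1314
G01 X41.94 Y49.59
G01 X29.93 Y106.16
M5
G00 X27.84 Y217.75
M3 S876
G01 X22.08 Y196.65 F1314
G01 X6.69 Y212.19
G01 X27.84 Y217.75
M5
G00 X0.00 Y0.00

1 u = 1 mm; y_m = 252.17 − y.

[1] `<path>` quadratic bezier, #0000ff→cut S876 F1314: (51.83,82.31) → (51.78,95.55) → (54.36,111.37) → (59.60,129.77) → (67.47,150.74) → (78.00,174.29) → (91.16,200.41)

[2] `<polyline>` open polyline, #0000ff→cut S876 F1314: (78.79,198.76) → (14.62,123.08) → (45.97,226.24) → (83.00,156.01) → (65.76,239.01) → (8.70,125.11)

[3] `<path>` quadratic bezier, #0000ff→cut S876 F1314: (60.67,26.26) → (55.79,37.71) → (53.80,47.58) → (54.71,55.89) → (58.51,62.62) → (65.22,67.78) → (74.82,71.37)

[4] `<polyline>` open polyline, #0000ff→cut S876 F1314: (80.88,82.33) → (21.65,241.49) → (41.94,49.59) → (29.93,106.16)

[5] `<path>` regular polygon, #0000ff→cut S876 F1314: (27.84,217.75) → (22.08,196.65) → (6.69,212.19) → (27.84,217.75) (closed)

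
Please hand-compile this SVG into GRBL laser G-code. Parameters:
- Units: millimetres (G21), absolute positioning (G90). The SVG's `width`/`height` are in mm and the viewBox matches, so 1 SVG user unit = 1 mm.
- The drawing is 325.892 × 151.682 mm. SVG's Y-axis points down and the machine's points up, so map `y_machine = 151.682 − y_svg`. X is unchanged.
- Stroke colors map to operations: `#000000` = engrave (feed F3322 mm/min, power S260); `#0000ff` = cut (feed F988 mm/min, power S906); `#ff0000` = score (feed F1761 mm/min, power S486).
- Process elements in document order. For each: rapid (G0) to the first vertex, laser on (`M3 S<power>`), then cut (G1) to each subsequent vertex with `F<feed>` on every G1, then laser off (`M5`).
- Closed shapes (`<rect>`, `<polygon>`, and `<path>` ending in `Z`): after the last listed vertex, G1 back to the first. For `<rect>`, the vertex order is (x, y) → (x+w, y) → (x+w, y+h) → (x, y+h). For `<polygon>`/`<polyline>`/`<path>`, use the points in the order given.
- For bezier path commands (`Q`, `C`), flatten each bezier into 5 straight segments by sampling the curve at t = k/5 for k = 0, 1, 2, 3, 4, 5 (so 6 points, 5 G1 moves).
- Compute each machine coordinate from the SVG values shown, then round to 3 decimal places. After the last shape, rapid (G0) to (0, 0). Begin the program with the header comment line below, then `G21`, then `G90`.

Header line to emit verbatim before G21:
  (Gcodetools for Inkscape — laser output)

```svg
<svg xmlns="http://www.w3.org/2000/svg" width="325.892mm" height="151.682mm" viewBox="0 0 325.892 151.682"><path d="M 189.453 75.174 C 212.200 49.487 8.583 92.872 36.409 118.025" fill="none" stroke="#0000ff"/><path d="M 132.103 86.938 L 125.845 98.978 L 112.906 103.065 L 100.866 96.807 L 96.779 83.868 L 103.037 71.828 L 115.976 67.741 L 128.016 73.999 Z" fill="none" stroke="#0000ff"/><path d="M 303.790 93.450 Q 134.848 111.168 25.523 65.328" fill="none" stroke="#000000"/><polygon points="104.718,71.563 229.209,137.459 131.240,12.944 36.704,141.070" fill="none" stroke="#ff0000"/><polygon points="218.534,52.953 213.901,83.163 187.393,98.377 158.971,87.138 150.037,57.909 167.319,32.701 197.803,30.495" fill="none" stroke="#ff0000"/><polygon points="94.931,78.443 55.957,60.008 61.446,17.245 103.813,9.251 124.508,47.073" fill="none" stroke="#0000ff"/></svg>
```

1 u = 1 mm; y_m = 151.682 − y.

[1] `<path>` cubic bezier, #0000ff→cut S906 F988: (189.453,76.508) → (179.600,84.330) → (137.394,79.765) → (84.811,67.005) → (43.824,50.238) → (36.409,33.657)

[2] `<path>` regular polygon, #0000ff→cut S906 F988: (132.103,64.744) → (125.845,52.704) → (112.906,48.617) → (100.866,54.875) → (96.779,67.814) → (103.037,79.854) → (115.976,83.941) → (128.016,77.683) → (132.103,64.744) (closed)

[3] `<path>` quadratic bezier, #000000→engrave S260 F3322: (303.790,58.232) → (238.598,53.687) → (178.175,54.227) → (122.522,59.851) → (71.638,70.560) → (25.523,86.354)

[4] `<polygon>` closed polygon, #ff0000→score S486 F1761: (104.718,80.119) → (229.209,14.223) → (131.240,138.738) → (36.704,10.612) → (104.718,80.119) (closed)

[5] `<polygon>` regular polygon, #ff0000→score S486 F1761: (218.534,98.729) → (213.901,68.519) → (187.393,53.305) → (158.971,64.544) → (150.037,93.773) → (167.319,118.981) → (197.803,121.187) → (218.534,98.729) (closed)

[6] `<polygon>` regular polygon, #0000ff→cut S906 F988: (94.931,73.239) → (55.957,91.674) → (61.446,134.437) → (103.813,142.431) → (124.508,104.609) → (94.931,73.239) (closed)

(Gcodetools for Inkscape — laser output)
G21
G90
G0 X189.453 Y76.508
M3 S906
G1 X179.600 Y84.330 F988
G1 X137.394 Y79.765 F988
G1 X84.811 Y67.005 F988
G1 X43.824 Y50.238 F988
G1 X36.409 Y33.657 F988
M5
G0 X132.103 Y64.744
M3 S906
G1 X125.845 Y52.704 F988
G1 X112.906 Y48.617 F988
G1 X100.866 Y54.875 F988
G1 X96.779 Y67.814 F988
G1 X103.037 Y79.854 F988
G1 X115.976 Y83.941 F988
G1 X128.016 Y77.683 F988
G1 X132.103 Y64.744 F988
M5
G0 X303.790 Y58.232
M3 S260
G1 X238.598 Y53.687 F3322
G1 X178.175 Y54.227 F3322
G1 X122.522 Y59.851 F3322
G1 X71.638 Y70.560 F3322
G1 X25.523 Y86.354 F3322
M5
G0 X104.718 Y80.119
M3 S486
G1 X229.209 Y14.223 F1761
G1 X131.240 Y138.738 F1761
G1 X36.704 Y10.612 F1761
G1 X104.718 Y80.119 F1761
M5
G0 X218.534 Y98.729
M3 S486
G1 X213.901 Y68.519 F1761
G1 X187.393 Y53.305 F1761
G1 X158.971 Y64.544 F1761
G1 X150.037 Y93.773 F1761
G1 X167.319 Y118.981 F1761
G1 X197.803 Y121.187 F1761
G1 X218.534 Y98.729 F1761
M5
G0 X94.931 Y73.239
M3 S906
G1 X55.957 Y91.674 F988
G1 X61.446 Y134.437 F988
G1 X103.813 Y142.431 F988
G1 X124.508 Y104.609 F988
G1 X94.931 Y73.239 F988
M5
G0 X0.000 Y0.000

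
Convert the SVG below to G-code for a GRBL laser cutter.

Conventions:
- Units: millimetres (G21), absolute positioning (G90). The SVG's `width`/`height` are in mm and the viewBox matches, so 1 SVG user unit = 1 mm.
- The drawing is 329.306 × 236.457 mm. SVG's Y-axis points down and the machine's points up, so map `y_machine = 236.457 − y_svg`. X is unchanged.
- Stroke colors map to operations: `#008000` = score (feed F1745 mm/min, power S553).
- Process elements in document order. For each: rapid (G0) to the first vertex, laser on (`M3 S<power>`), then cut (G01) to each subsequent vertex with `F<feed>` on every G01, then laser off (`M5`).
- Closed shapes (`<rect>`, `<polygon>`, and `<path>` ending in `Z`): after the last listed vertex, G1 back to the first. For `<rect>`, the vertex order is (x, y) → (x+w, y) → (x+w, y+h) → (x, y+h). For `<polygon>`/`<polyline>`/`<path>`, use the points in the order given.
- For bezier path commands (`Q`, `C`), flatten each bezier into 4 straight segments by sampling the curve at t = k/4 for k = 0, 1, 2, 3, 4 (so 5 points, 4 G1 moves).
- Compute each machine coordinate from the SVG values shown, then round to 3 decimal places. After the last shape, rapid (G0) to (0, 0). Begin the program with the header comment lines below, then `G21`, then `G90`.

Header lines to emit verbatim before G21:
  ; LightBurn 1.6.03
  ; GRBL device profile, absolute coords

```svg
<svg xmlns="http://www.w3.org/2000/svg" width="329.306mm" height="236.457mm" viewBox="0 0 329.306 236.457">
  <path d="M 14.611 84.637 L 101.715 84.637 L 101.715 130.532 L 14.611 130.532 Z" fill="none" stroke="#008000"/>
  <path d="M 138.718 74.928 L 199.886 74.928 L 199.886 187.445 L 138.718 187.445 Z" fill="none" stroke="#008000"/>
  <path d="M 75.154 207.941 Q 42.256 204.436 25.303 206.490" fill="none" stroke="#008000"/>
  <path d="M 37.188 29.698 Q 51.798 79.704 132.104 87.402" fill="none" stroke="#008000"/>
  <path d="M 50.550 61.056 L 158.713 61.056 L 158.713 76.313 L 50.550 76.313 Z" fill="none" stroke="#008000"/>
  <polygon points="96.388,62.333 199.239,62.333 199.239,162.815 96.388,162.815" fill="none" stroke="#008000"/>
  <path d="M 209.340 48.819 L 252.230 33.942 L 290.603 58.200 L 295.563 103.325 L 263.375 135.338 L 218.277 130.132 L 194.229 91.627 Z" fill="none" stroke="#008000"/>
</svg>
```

; LightBurn 1.6.03
; GRBL device profile, absolute coords
G21
G90
G0 X14.611 Y151.820
M3 S553
G01 X101.715 Y151.820 F1745
G01 X101.715 Y105.925 F1745
G01 X14.611 Y105.925 F1745
G01 X14.611 Y151.820 F1745
M5
G0 X138.718 Y161.529
M3 S553
G01 X199.886 Y161.529 F1745
G01 X199.886 Y49.012 F1745
G01 X138.718 Y49.012 F1745
G01 X138.718 Y161.529 F1745
M5
G0 X75.154 Y28.516
M3 S553
G01 X59.702 Y29.921 F1745
G01 X46.242 Y30.631 F1745
G01 X34.776 Y30.647 F1745
G01 X25.303 Y29.967 F1745
M5
G0 X37.188 Y206.759
M3 S553
G01 X48.599 Y184.400 F1745
G01 X68.222 Y167.330 F1745
G01 X96.057 Y155.548 F1745
G01 X132.104 Y149.055 F1745
M5
G0 X50.550 Y175.401
M3 S553
G01 X158.713 Y175.401 F1745
G01 X158.713 Y160.144 F1745
G01 X50.550 Y160.144 F1745
G01 X50.550 Y175.401 F1745
M5
G0 X96.388 Y174.124
M3 S553
G01 X199.239 Y174.124 F1745
G01 X199.239 Y73.642 F1745
G01 X96.388 Y73.642 F1745
G01 X96.388 Y174.124 F1745
M5
G0 X209.340 Y187.638
M3 S553
G01 X252.230 Y202.515 F1745
G01 X290.603 Y178.257 F1745
G01 X295.563 Y133.132 F1745
G01 X263.375 Y101.119 F1745
G01 X218.277 Y106.325 F1745
G01 X194.229 Y144.830 F1745
G01 X209.340 Y187.638 F1745
M5
G0 X0.000 Y0.000

1 u = 1 mm; y_m = 236.457 − y.

[1] `<path>` rectangle, #008000→score S553 F1745: (14.611,151.820) → (101.715,151.820) → (101.715,105.925) → (14.611,105.925) → (14.611,151.820) (closed)

[2] `<path>` rectangle, #008000→score S553 F1745: (138.718,161.529) → (199.886,161.529) → (199.886,49.012) → (138.718,49.012) → (138.718,161.529) (closed)

[3] `<path>` quadratic bezier, #008000→score S553 F1745: (75.154,28.516) → (59.702,29.921) → (46.242,30.631) → (34.776,30.647) → (25.303,29.967)

[4] `<path>` quadratic bezier, #008000→score S553 F1745: (37.188,206.759) → (48.599,184.400) → (68.222,167.330) → (96.057,155.548) → (132.104,149.055)

[5] `<path>` rectangle, #008000→score S553 F1745: (50.550,175.401) → (158.713,175.401) → (158.713,160.144) → (50.550,160.144) → (50.550,175.401) (closed)

[6] `<polygon>` rectangle, #008000→score S553 F1745: (96.388,174.124) → (199.239,174.124) → (199.239,73.642) → (96.388,73.642) → (96.388,174.124) (closed)

[7] `<path>` regular polygon, #008000→score S553 F1745: (209.340,187.638) → (252.230,202.515) → (290.603,178.257) → (295.563,133.132) → (263.375,101.119) → (218.277,106.325) → (194.229,144.830) → (209.340,187.638) (closed)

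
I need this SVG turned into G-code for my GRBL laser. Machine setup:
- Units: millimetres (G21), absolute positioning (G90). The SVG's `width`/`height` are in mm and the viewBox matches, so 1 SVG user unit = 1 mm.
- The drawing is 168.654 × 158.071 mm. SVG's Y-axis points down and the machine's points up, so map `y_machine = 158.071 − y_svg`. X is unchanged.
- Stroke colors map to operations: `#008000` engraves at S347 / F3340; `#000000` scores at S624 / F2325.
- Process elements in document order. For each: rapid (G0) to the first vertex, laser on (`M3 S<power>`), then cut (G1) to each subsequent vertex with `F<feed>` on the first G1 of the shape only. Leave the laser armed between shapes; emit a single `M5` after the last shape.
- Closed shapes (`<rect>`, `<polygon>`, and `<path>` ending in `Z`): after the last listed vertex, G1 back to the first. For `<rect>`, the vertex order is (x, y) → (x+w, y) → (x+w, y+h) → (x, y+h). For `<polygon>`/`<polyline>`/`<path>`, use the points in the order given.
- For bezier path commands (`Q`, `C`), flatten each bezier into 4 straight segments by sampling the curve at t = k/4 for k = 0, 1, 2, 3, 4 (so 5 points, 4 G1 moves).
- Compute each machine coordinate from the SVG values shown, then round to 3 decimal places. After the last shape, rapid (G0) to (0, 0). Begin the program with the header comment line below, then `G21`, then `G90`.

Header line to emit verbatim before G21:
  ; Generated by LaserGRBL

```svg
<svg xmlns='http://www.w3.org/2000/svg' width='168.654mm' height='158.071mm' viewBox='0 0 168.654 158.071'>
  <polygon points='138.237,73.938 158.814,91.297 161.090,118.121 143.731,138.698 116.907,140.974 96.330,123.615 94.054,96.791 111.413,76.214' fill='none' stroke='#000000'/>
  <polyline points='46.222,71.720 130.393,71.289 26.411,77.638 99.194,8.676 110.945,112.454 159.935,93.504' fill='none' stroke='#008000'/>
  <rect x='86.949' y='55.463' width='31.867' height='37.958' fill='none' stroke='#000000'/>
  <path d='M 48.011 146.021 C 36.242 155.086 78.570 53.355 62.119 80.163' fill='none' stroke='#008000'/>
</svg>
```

; Generated by LaserGRBL
G21
G90
G0 X138.237 Y84.133
M3 S624
G1 X158.814 Y66.774 F2325
G1 X161.090 Y39.950
G1 X143.731 Y19.373
G1 X116.907 Y17.097
G1 X96.330 Y34.456
G1 X94.054 Y61.280
G1 X111.413 Y81.857
G1 X138.237 Y84.133
G0 X46.222 Y86.351
M3 S347
G1 X130.393 Y86.782 F3340
G1 X26.411 Y80.433
G1 X99.194 Y149.395
G1 X110.945 Y45.617
G1 X159.935 Y64.567
G0 X86.949 Y102.608
M3 S624
G1 X118.816 Y102.608 F2325
G1 X118.816 Y64.650
G1 X86.949 Y64.650
G1 X86.949 Y102.608
G0 X48.011 Y12.050
M3 S347
G1 X47.564 Y22.286 F3340
G1 X56.821 Y51.633
G1 X65.200 Y77.653
G1 X62.119 Y77.908
M5
G0 X0.000 Y0.000

1 u = 1 mm; y_m = 158.071 − y.

[1] `<polygon>` regular polygon, #000000→score S624 F2325: (138.237,84.133) → (158.814,66.774) → (161.090,39.950) → (143.731,19.373) → (116.907,17.097) → (96.330,34.456) → (94.054,61.280) → (111.413,81.857) → (138.237,84.133) (closed)

[2] `<polyline>` open polyline, #008000→engrave S347 F3340: (46.222,86.351) → (130.393,86.782) → (26.411,80.433) → (99.194,149.395) → (110.945,45.617) → (159.935,64.567)

[3] `<rect>` rectangle, #000000→score S624 F2325: (86.949,102.608) → (118.816,102.608) → (118.816,64.650) → (86.949,64.650) → (86.949,102.608) (closed)

[4] `<path>` cubic bezier, #008000→engrave S347 F3340: (48.011,12.050) → (47.564,22.286) → (56.821,51.633) → (65.200,77.653) → (62.119,77.908)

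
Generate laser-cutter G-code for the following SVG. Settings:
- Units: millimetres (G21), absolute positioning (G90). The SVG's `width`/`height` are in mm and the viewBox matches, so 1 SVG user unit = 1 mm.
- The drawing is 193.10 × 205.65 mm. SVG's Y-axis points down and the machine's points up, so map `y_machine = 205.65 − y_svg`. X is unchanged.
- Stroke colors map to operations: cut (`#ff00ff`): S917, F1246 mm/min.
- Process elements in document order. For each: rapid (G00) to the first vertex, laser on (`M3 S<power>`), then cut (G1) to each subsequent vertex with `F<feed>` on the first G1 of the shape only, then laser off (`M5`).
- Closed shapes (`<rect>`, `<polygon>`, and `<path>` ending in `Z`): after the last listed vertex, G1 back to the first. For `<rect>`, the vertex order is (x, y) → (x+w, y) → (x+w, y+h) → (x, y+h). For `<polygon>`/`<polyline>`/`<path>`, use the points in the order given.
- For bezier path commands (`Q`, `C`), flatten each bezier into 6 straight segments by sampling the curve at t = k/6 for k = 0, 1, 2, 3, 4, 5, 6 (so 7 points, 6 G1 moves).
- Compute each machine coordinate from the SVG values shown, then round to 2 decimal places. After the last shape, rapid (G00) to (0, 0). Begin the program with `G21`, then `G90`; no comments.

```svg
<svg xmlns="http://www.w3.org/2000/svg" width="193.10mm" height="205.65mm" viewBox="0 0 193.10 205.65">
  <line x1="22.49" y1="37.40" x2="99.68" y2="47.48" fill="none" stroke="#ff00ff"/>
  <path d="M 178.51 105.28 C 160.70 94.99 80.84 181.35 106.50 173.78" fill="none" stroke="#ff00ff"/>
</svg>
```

viewBox `0 0 193.10 205.65` with mm width/height → 1 unit = 1 mm. Flip: y_m = 205.65 − y_svg.

**Shape 1** — `<line>` line segment, stroke `#ff00ff` → cut (S917, F1246). Machine vertices: (22.49,168.25) → (99.68,158.17). Open path.

**Shape 2** — `<path>` cubic bezier, stroke `#ff00ff` → cut (S917, F1246). Control points (SVG): P0=(178.51,105.28), P1=(160.70,94.99), P2=(80.84,181.35), P3=(106.50,173.78); sampled at t=k/6. Machine vertices: (178.51,100.37) → (165.21,98.34) → (146.22,85.50) → (126.20,67.14) → (109.81,48.55) → (101.69,35.03) → (106.50,31.87). Open path.

G21
G90
G00 X22.49 Y168.25
M3 S917
G1 X99.68 Y158.17 F1246
M5
G00 X178.51 Y100.37
M3 S917
G1 X165.21 Y98.34 F1246
G1 X146.22 Y85.50
G1 X126.20 Y67.14
G1 X109.81 Y48.55
G1 X101.69 Y35.03
G1 X106.50 Y31.87
M5
G00 X0.00 Y0.00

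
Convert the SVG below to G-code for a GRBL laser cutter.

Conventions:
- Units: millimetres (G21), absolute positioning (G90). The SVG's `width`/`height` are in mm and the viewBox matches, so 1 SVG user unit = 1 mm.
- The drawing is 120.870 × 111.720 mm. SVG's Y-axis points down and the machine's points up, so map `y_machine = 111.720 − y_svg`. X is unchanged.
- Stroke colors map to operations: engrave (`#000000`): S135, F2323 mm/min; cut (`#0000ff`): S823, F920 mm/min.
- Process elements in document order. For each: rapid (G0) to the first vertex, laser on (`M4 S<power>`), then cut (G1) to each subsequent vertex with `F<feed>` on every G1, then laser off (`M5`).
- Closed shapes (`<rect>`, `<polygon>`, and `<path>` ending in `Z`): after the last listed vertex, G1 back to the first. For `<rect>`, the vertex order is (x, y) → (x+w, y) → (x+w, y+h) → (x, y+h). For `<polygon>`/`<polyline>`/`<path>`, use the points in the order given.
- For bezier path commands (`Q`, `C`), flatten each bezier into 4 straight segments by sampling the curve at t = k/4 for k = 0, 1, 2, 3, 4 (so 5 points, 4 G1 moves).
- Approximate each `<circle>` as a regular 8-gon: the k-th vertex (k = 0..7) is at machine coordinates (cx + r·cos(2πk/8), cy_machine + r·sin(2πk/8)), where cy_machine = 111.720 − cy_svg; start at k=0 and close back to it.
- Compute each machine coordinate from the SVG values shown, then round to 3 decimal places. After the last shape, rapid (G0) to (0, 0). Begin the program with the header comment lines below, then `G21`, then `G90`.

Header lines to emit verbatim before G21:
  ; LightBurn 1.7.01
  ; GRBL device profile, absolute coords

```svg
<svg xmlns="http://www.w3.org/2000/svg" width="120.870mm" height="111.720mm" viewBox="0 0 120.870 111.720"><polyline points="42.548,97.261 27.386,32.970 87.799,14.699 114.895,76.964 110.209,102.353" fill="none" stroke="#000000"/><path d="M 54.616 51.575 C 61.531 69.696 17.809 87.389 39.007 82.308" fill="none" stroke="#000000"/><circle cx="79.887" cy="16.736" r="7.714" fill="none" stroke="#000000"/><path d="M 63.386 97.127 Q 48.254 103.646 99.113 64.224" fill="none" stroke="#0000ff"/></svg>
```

; LightBurn 1.7.01
; GRBL device profile, absolute coords
G21
G90
G0 X42.548 Y14.459
M4 S135
G1 X27.386 Y78.750 F2323
G1 X87.799 Y97.021 F2323
G1 X114.895 Y34.756 F2323
G1 X110.209 Y9.367 F2323
M5
G0 X54.616 Y60.145
M4 S135
G1 X52.113 Y46.984 F2323
G1 X41.455 Y36.078 F2323
G1 X33.475 Y29.522 F2323
G1 X39.007 Y29.412 F2323
M5
G0 X87.601 Y94.984
M4 S135
G1 X85.342 Y100.439 F2323
G1 X79.887 Y102.698 F2323
G1 X74.432 Y100.439 F2323
G1 X72.173 Y94.984 F2323
G1 X74.432 Y89.529 F2323
G1 X79.887 Y87.270 F2323
G1 X85.342 Y89.529 F2323
G1 X87.601 Y94.984 F2323
M5
G0 X63.386 Y14.593
M4 S823
G1 X59.944 Y14.205 F920
G1 X64.752 Y19.559 F920
G1 X77.808 Y30.656 F920
G1 X99.113 Y47.496 F920
M5
G0 X0.000 Y0.000

Since the viewBox matches the mm dimensions, user units are millimetres directly. The only transform is the Y-flip y_m = 111.720 − y_svg.

Shape 1 is a open polyline drawn with `<polyline>`. Its stroke #000000 means engrave at S135, F2323. After flipping Y the toolpath is (42.548,14.459) → (27.386,78.750) → (87.799,97.021) → (114.895,34.756) → (110.209,9.367).

Shape 2 is a cubic bezier drawn with `<path>`. Its stroke #000000 means engrave at S135, F2323. After flipping Y the toolpath is (54.616,60.145) → (52.113,46.984) → (41.455,36.078) → (33.475,29.522) → (39.007,29.412).

Shape 3 is a circle drawn with `<circle>`. Its stroke #000000 means engrave at S135, F2323. After flipping Y the toolpath is (87.601,94.984) → (85.342,100.439) → (79.887,102.698) → (74.432,100.439) → (72.173,94.984) → (74.432,89.529) → (79.887,87.270) → (85.342,89.529) → (87.601,94.984), returning to the start.

Shape 4 is a quadratic bezier drawn with `<path>`. Its stroke #0000ff means cut at S823, F920. After flipping Y the toolpath is (63.386,14.593) → (59.944,14.205) → (64.752,19.559) → (77.808,30.656) → (99.113,47.496).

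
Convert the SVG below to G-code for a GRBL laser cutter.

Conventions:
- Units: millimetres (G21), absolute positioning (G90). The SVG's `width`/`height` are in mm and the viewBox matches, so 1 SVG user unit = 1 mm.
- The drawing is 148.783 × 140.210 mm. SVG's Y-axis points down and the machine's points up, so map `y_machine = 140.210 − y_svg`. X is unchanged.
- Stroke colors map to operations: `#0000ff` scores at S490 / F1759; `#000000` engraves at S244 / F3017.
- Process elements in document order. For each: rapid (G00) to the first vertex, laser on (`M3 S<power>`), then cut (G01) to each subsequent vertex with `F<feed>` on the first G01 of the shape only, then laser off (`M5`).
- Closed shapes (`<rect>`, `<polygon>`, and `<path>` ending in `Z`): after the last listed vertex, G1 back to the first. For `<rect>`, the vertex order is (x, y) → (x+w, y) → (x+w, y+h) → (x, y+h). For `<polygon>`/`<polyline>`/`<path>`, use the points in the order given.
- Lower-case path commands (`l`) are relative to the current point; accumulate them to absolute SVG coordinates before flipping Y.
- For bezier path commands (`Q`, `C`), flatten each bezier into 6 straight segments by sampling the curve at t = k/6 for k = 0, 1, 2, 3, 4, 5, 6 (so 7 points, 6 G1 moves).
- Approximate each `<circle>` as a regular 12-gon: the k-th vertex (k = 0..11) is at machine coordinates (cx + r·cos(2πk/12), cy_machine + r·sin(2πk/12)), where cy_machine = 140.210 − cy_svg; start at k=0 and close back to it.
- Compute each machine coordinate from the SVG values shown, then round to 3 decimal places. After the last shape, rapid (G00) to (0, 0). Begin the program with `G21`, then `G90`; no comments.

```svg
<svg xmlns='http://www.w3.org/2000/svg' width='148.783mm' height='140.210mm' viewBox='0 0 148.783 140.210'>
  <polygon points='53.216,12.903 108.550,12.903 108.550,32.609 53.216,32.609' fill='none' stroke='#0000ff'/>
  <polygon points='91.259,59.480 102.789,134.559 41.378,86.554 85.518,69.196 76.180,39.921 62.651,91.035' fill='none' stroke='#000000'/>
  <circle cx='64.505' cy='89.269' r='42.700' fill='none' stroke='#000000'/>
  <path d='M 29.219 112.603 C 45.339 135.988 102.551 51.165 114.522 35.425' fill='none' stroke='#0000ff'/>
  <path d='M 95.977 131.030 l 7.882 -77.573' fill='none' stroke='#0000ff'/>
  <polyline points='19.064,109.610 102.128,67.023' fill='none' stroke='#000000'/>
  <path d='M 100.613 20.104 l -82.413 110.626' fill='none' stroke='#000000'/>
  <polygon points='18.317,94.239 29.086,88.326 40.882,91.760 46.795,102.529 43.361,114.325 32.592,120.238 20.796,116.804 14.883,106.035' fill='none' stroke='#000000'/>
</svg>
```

G21
G90
G00 X53.216 Y127.307
M3 S490
G01 X108.550 Y127.307 F1759
G01 X108.550 Y107.601
G01 X53.216 Y107.601
G01 X53.216 Y127.307
M5
G00 X91.259 Y80.730
M3 S244
G01 X102.789 Y5.651 F3017
G01 X41.378 Y53.656
G01 X85.518 Y71.014
G01 X76.180 Y100.289
G01 X62.651 Y49.175
G01 X91.259 Y80.730
M5
G00 X107.205 Y50.941
M3 S244
G01 X101.484 Y72.291 F3017
G01 X85.855 Y87.920
G01 X64.505 Y93.641
G01 X43.155 Y87.920
G01 X27.526 Y72.291
G01 X21.805 Y50.941
G01 X27.526 Y29.591
G01 X43.155 Y13.962
G01 X64.505 Y8.241
G01 X85.855 Y13.962
G01 X101.484 Y29.591
G01 X107.205 Y50.941
M5
G00 X29.219 Y27.607
M3 S490
G01 X40.304 Y24.111 F1759
G01 X55.839 Y33.725
G01 X73.426 Y51.524
G01 X90.668 Y72.584
G01 X105.166 Y91.979
G01 X114.522 Y104.785
M5
G00 X95.977 Y9.180
M3 S490
G01 X103.859 Y86.753 F1759
M5
G00 X19.064 Y30.600
M3 S244
G01 X102.128 Y73.187 F3017
M5
G00 X100.613 Y120.106
M3 S244
G01 X18.200 Y9.480 F3017
M5
G00 X18.317 Y45.971
M3 S244
G01 X29.086 Y51.884 F3017
G01 X40.882 Y48.450
G01 X46.795 Y37.681
G01 X43.361 Y25.885
G01 X32.592 Y19.972
G01 X20.796 Y23.406
G01 X14.883 Y34.175
G01 X18.317 Y45.971
M5
G00 X0.000 Y0.000

viewBox `0 0 148.783 140.210` with mm width/height → 1 unit = 1 mm. Flip: y_m = 140.210 − y_svg.

**Shape 1** — `<polygon>` rectangle, stroke `#0000ff` → score (S490, F1759). Machine vertices: (53.216,127.307) → (108.550,127.307) → (108.550,107.601) → (53.216,107.601) → (53.216,127.307). Closed: final G1 returns to the first vertex.

**Shape 2** — `<polygon>` closed polygon, stroke `#000000` → engrave (S244, F3017). Machine vertices: (91.259,80.730) → (102.789,5.651) → (41.378,53.656) → (85.518,71.014) → (76.180,100.289) → (62.651,49.175) → (91.259,80.730). Closed: final G1 returns to the first vertex.

**Shape 3** — `<circle>` circle, stroke `#000000` → engrave (S244, F3017). Machine vertices: (107.205,50.941) → (101.484,72.291) → (85.855,87.920) → (64.505,93.641) → (43.155,87.920) → (27.526,72.291) → (21.805,50.941) → (27.526,29.591) → (43.155,13.962) → (64.505,8.241) → (85.855,13.962) → (101.484,29.591) → (107.205,50.941). Closed: final G1 returns to the first vertex.

**Shape 4** — `<path>` cubic bezier, stroke `#0000ff` → score (S490, F1759). Control points (SVG): P0=(29.219,112.603), P1=(45.339,135.988), P2=(102.551,51.165), P3=(114.522,35.425); sampled at t=k/6. Machine vertices: (29.219,27.607) → (40.304,24.111) → (55.839,33.725) → (73.426,51.524) → (90.668,72.584) → (105.166,91.979) → (114.522,104.785). Open path.

**Shape 5** — `<path>` line segment, stroke `#0000ff` → score (S490, F1759). Machine vertices: (95.977,9.180) → (103.859,86.753). Open path.

**Shape 6** — `<polyline>` line segment, stroke `#000000` → engrave (S244, F3017). Machine vertices: (19.064,30.600) → (102.128,73.187). Open path.

**Shape 7** — `<path>` line segment, stroke `#000000` → engrave (S244, F3017). Machine vertices: (100.613,120.106) → (18.200,9.480). Open path.

**Shape 8** — `<polygon>` regular polygon, stroke `#000000` → engrave (S244, F3017). Machine vertices: (18.317,45.971) → (29.086,51.884) → (40.882,48.450) → (46.795,37.681) → (43.361,25.885) → (32.592,19.972) → (20.796,23.406) → (14.883,34.175) → (18.317,45.971). Closed: final G1 returns to the first vertex.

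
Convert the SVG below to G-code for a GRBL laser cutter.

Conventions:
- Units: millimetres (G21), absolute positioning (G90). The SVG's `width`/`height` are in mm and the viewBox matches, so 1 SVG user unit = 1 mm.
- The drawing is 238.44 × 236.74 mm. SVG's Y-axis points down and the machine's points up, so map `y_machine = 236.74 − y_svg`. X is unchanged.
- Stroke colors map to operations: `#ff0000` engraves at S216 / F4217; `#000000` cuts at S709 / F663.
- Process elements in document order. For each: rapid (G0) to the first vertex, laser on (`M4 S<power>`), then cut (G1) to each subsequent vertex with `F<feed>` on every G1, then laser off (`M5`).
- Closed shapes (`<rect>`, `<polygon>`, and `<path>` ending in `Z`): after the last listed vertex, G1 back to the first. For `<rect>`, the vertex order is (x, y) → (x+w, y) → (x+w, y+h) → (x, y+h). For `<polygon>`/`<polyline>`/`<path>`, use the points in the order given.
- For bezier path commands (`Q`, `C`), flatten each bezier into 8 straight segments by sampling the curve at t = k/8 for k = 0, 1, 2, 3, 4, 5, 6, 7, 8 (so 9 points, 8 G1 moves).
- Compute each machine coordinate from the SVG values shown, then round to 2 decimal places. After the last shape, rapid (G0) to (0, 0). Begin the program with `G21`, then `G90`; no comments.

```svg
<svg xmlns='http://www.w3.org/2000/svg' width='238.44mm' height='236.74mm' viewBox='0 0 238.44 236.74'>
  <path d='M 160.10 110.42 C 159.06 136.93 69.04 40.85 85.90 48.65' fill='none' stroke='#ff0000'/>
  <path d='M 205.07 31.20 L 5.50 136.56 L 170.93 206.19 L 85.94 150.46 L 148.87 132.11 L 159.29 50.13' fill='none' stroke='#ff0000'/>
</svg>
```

viewBox `0 0 238.44 236.74` with mm width/height → 1 unit = 1 mm. Flip: y_m = 236.74 − y_svg.

**Shape 1** — `<path>` cubic bezier, stroke `#ff0000` → engrave (S216, F4217). Control points (SVG): P0=(160.10,110.42), P1=(159.06,136.93), P2=(69.04,40.85), P3=(85.90,48.65); sampled at t=k/8. Machine vertices: (160.10,126.32) → (155.92,121.68) → (145.70,125.88) → (131.72,136.27) → (116.29,150.19) → (101.69,164.98) → (90.23,178.00) → (84.20,186.59) → (85.90,188.09). Open path.

**Shape 2** — `<path>` open polyline, stroke `#ff0000` → engrave (S216, F4217). Machine vertices: (205.07,205.54) → (5.50,100.18) → (170.93,30.55) → (85.94,86.28) → (148.87,104.63) → (159.29,186.61). Open path.

G21
G90
G0 X160.10 Y126.32
M4 S216
G1 X155.92 Y121.68 F4217
G1 X145.70 Y125.88 F4217
G1 X131.72 Y136.27 F4217
G1 X116.29 Y150.19 F4217
G1 X101.69 Y164.98 F4217
G1 X90.23 Y178.00 F4217
G1 X84.20 Y186.59 F4217
G1 X85.90 Y188.09 F4217
M5
G0 X205.07 Y205.54
M4 S216
G1 X5.50 Y100.18 F4217
G1 X170.93 Y30.55 F4217
G1 X85.94 Y86.28 F4217
G1 X148.87 Y104.63 F4217
G1 X159.29 Y186.61 F4217
M5
G0 X0.00 Y0.00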